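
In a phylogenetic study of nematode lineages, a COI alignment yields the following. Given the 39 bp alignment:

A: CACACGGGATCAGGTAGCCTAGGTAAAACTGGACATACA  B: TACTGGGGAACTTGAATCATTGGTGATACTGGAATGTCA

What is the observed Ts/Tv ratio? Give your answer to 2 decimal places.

0.14

Transitions are A↔G and C↔T; transversions are all other mismatches.
Transitions: 2. Transversions: 14.
R = 2/14 = 0.142857… ≈ 0.14 (to 2 d.p.).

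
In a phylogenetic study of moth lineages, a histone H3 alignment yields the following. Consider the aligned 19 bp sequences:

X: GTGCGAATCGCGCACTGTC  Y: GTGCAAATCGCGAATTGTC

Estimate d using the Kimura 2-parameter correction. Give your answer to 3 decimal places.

0.180

Of 19 sites, 2 differences are transitions and 1 are transversions, so P = 2/19 ≈ 0.105263 and Q = 1/19 ≈ 0.052632.
Under the Kimura two-parameter model, d = −½ ln(1 − 2P − Q) − ¼ ln(1 − 2Q).
1 − 2P − Q = 0.736842, giving −½ ln(0.736842) = 0.152691.
1 − 2Q = 0.894736, giving −¼ ln(0.894736) = 0.027807.
d = 0.152691 + 0.027807 = 0.180498.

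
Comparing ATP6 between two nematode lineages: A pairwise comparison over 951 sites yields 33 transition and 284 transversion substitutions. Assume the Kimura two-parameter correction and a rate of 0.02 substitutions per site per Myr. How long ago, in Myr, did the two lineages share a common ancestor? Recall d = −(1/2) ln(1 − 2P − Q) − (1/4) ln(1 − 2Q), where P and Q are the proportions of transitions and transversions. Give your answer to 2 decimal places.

11.42

P = 33/951 ≈ 0.0347 and Q = 284/951 ≈ 0.298633.
Under the Kimura two-parameter model, d = −½ ln(1 − 2P − Q) − ¼ ln(1 − 2Q).
1 − 2P − Q = 0.631967, giving −½ ln(0.631967) = 0.229459.
1 − 2Q = 0.402734, giving −¼ ln(0.402734) = 0.227370.
d = 0.229459 + 0.227370 = 0.456829.
Under a molecular clock d = 2μt, so t = d/(2μ) = 0.456829 / (2 × 0.02) = 11.42 Myr.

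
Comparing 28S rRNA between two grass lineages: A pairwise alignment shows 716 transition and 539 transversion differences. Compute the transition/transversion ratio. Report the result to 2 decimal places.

1.33

R = 716/539 = 1.328385… ≈ 1.33 (to 2 d.p.).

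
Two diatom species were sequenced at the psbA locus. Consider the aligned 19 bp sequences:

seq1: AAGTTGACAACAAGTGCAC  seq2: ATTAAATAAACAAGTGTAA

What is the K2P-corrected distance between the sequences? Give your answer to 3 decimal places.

Of 19 sites, 2 differences are transitions and 7 are transversions, so P = 2/19 ≈ 0.105263 and Q = 7/19 ≈ 0.368421.
Under the Kimura two-parameter model, d = −½ ln(1 − 2P − Q) − ¼ ln(1 − 2Q).
1 − 2P − Q = 0.421053, giving −½ ln(0.421053) = 0.432498.
1 − 2Q = 0.263158, giving −¼ ln(0.263158) = 0.333750.
d = 0.432498 + 0.333750 = 0.766248.

0.766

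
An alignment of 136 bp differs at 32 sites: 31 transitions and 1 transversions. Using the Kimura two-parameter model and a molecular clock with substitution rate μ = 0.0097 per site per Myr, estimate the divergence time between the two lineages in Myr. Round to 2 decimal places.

P = 31/136 ≈ 0.227941 and Q = 1/136 ≈ 0.007353.
Under the Kimura two-parameter model, d = −½ ln(1 − 2P − Q) − ¼ ln(1 − 2Q).
1 − 2P − Q = 0.536765, giving −½ ln(0.536765) = 0.311097.
1 − 2Q = 0.985294, giving −¼ ln(0.985294) = 0.003704.
d = 0.311097 + 0.003704 = 0.314801.
Under a molecular clock d = 2μt, so t = d/(2μ) = 0.314801 / (2 × 0.0097) = 16.23 Myr.

16.23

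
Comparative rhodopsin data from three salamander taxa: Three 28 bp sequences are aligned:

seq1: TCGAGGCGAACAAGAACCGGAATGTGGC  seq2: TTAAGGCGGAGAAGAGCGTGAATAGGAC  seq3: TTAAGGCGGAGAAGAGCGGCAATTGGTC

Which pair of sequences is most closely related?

seq1–seq2: 10/28 differ, p = 0.357, d = 0.485.
seq1–seq3: 10/28 differ, p = 0.357, d = 0.485.
seq2–seq3: 4/28 differ, p = 0.143, d = 0.158.
The smallest distance is between seq2 and seq3.

seq2 and seq3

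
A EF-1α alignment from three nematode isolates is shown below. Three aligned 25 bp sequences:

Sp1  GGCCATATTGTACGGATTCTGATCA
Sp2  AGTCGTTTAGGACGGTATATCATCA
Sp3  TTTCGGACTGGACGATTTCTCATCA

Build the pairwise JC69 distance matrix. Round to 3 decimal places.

d(Sp1,Sp2) = 0.572, d(Sp1,Sp3) = 0.572, d(Sp2,Sp3) = 0.490

Sp1–Sp2: 10/25 sites differ → p = 0.4, d = −0.75 ln(1 − 0.533333) = 0.571605 ≈ 0.572.
Sp1–Sp3: 10/25 sites differ → p = 0.4, d = −0.75 ln(1 − 0.533333) = 0.571605 ≈ 0.572.
Sp2–Sp3: 9/25 sites differ → p = 0.36, d = −0.75 ln(1 − 0.48) = 0.490445 ≈ 0.490.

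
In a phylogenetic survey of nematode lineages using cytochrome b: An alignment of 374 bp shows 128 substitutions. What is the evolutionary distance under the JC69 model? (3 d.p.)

0.457

p = 128/374 ≈ 0.342246.
d = −(3/4) ln(1 − 4p/3) = −0.75 ln(1 − 0.456328) = −0.75 ln(0.543672)
  = −0.75 × (-0.609409) = 0.457057 substitutions/site.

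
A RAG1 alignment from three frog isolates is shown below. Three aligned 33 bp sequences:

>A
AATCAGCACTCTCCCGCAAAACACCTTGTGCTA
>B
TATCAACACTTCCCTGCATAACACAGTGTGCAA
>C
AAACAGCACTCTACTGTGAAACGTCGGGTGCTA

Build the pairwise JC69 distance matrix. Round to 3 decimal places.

A–B: 9/33 sites differ → p ≈ 0.272727, d = −0.75 ln(1 − 0.363636) = 0.338988 ≈ 0.339.
A–C: 9/33 sites differ → p ≈ 0.272727, d = −0.75 ln(1 − 0.363636) = 0.338988 ≈ 0.339.
B–C: 14/33 sites differ → p ≈ 0.424242, d = −0.75 ln(1 − 0.565656) = 0.625439 ≈ 0.625.

d(A,B) = 0.339, d(A,C) = 0.339, d(B,C) = 0.625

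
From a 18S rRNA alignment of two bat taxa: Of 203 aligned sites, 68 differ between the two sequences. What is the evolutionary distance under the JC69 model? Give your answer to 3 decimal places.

p = 68/203 ≈ 0.334975.
d = −(3/4) ln(1 − 4p/3) = −0.75 ln(1 − 0.446633) = −0.75 ln(0.553367)
  = −0.75 × (-0.591734) = 0.443801 substitutions/site.

0.444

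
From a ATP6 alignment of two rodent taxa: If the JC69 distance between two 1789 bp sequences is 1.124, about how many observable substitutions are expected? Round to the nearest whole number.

1042

Invert JC69: p = (3/4)(1 − e^(−4d/3)) = 0.75 × (1 − e^(-1.498667)) = 0.75 × (1 − 0.223428) = 0.582429.
Expected differing sites = pL ≈ 0.582429 × 1789 = 1041.965481 ≈ 1042.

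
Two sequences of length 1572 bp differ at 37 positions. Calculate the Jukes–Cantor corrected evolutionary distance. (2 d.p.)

0.02

p = 37/1572 ≈ 0.023537.
d = −(3/4) ln(1 − 4p/3) = −0.75 ln(1 − 0.031383) = −0.75 ln(0.968617)
  = −0.75 × (-0.031886) = 0.023915 substitutions/site.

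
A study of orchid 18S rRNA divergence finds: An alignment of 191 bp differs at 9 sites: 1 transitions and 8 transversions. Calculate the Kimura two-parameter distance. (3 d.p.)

0.049

P = 1/191 ≈ 0.005236 and Q = 8/191 ≈ 0.041885.
Under the Kimura two-parameter model, d = −½ ln(1 − 2P − Q) − ¼ ln(1 − 2Q).
1 − 2P − Q = 0.947643, giving −½ ln(0.947643) = 0.026889.
1 − 2Q = 0.91623, giving −¼ ln(0.91623) = 0.021872.
d = 0.026889 + 0.021872 = 0.048761.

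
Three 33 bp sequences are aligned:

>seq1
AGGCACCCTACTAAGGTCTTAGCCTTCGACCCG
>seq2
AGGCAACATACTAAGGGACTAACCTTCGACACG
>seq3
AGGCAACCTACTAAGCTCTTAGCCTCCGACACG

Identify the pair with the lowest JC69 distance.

seq1 and seq3

seq1–seq2: 7/33 differ, p = 0.212, d = 0.249.
seq1–seq3: 4/33 differ, p = 0.121, d = 0.132.
seq2–seq3: 7/33 differ, p = 0.212, d = 0.249.
The smallest distance is between seq1 and seq3.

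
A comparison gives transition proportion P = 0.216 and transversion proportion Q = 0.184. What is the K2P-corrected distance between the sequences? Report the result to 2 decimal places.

0.59

Under the Kimura two-parameter model, d = −½ ln(1 − 2P − Q) − ¼ ln(1 − 2Q).
1 − 2P − Q = 0.384, giving −½ ln(0.384) = 0.478556.
1 − 2Q = 0.632, giving −¼ ln(0.632) = 0.114716.
d = 0.478556 + 0.114716 = 0.593272.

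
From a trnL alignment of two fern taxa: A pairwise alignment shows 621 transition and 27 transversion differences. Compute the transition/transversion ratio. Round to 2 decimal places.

23.00

R = 621/27 = 23.00.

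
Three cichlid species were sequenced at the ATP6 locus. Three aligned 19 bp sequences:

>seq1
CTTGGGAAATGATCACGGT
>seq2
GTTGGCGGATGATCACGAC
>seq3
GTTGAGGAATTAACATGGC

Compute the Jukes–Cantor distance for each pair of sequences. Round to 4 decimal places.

seq1–seq2: 6/19 sites differ → p ≈ 0.315789, d = −0.75 ln(1 − 0.421052) = 0.409907 ≈ 0.4099.
seq1–seq3: 7/19 sites differ → p ≈ 0.368421, d = −0.75 ln(1 − 0.491228) = 0.506816 ≈ 0.5068.
seq2–seq3: 7/19 sites differ → p ≈ 0.368421, d = −0.75 ln(1 − 0.491228) = 0.506816 ≈ 0.5068.

d(seq1,seq2) = 0.4099, d(seq1,seq3) = 0.5068, d(seq2,seq3) = 0.5068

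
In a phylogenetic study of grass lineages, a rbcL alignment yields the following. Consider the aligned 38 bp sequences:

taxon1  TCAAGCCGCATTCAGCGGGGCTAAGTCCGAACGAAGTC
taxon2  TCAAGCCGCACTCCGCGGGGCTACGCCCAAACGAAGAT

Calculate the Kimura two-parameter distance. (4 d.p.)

Of 38 sites, 4 differences are transitions and 3 are transversions, so P = 4/38 ≈ 0.105263 and Q = 3/38 ≈ 0.078947.
Under the Kimura two-parameter model, d = −½ ln(1 − 2P − Q) − ¼ ln(1 − 2Q).
1 − 2P − Q = 0.710527, giving −½ ln(0.710527) = 0.170874.
1 − 2Q = 0.842106, giving −¼ ln(0.842106) = 0.042962.
d = 0.170874 + 0.042962 = 0.213836.

0.2138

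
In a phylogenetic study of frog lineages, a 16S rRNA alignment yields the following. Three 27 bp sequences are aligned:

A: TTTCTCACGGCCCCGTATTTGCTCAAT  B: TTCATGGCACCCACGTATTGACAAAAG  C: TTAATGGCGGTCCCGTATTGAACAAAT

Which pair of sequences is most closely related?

B and C

A–B: 12/27 differ, p = 0.444, d = 0.673.
A–C: 10/27 differ, p = 0.370, d = 0.511.
B–C: 8/27 differ, p = 0.296, d = 0.377.
The smallest distance is between B and C.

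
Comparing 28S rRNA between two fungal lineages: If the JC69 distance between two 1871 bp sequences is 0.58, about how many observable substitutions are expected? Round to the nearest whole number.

756

Invert JC69: p = (3/4)(1 − e^(−4d/3)) = 0.75 × (1 − e^(-0.773333)) = 0.75 × (1 − 0.461472) = 0.403896.
Expected differing sites = pL ≈ 0.403896 × 1871 = 755.689416 ≈ 756.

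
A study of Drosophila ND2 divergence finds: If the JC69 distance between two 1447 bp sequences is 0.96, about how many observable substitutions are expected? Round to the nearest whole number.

784

Invert JC69: p = (3/4)(1 − e^(−4d/3)) = 0.75 × (1 − e^(-1.28)) = 0.75 × (1 − 0.278037) = 0.541472.
Expected differing sites = pL ≈ 0.541472 × 1447 = 783.509984 ≈ 784.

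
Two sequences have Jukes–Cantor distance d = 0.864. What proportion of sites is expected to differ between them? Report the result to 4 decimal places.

p = (3/4)(1 − e^(−4d/3)) = 0.75 × (1 − e^(-1.152)) = 0.75 × (1 − 0.316004) = 0.512997.

0.5130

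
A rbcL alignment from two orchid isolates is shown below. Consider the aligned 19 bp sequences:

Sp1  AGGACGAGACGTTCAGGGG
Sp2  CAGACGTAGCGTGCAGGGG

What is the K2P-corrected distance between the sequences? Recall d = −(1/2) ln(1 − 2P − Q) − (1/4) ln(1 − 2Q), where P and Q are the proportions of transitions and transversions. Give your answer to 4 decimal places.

Of 19 sites, 3 differences are transitions and 3 are transversions, so P = 3/19 ≈ 0.157895 and Q = 3/19 ≈ 0.157895.
Under the Kimura two-parameter model, d = −½ ln(1 − 2P − Q) − ¼ ln(1 − 2Q).
1 − 2P − Q = 0.526315, giving −½ ln(0.526315) = 0.320928.
1 − 2Q = 0.68421, giving −¼ ln(0.68421) = 0.094873.
d = 0.320928 + 0.094873 = 0.415801.

0.4158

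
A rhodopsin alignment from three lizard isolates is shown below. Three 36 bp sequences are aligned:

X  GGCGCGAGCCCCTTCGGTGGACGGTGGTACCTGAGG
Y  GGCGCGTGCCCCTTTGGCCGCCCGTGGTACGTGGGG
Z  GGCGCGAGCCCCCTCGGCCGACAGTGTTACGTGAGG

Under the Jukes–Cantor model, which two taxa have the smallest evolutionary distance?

X and Z

X–Y: 8/36 differ, p = 0.222, d = 0.264.
X–Z: 6/36 differ, p = 0.167, d = 0.188.
Y–Z: 7/36 differ, p = 0.194, d = 0.225.
The smallest distance is between X and Z.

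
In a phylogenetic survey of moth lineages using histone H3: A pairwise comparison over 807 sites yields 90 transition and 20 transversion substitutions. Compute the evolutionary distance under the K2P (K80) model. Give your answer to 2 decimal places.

P = 90/807 ≈ 0.111524 and Q = 20/807 ≈ 0.024783.
Under the Kimura two-parameter model, d = −½ ln(1 − 2P − Q) − ¼ ln(1 − 2Q).
1 − 2P − Q = 0.752169, giving −½ ln(0.752169) = 0.142397.
1 − 2Q = 0.950434, giving −¼ ln(0.950434) = 0.012709.
d = 0.142397 + 0.012709 = 0.155106.

0.16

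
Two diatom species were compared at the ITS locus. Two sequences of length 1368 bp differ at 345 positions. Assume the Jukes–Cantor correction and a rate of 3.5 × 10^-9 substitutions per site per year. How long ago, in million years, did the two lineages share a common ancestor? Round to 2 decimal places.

p = 345/1368 ≈ 0.252193.
d = −(3/4) ln(1 − 4p/3) = −0.75 ln(1 − 0.336257) = −0.75 ln(0.663743)
  = −0.75 × (-0.409860) = 0.307395 substitutions/site.
Under a molecular clock d = 2μt, so t = d/(2μ) = 0.307395 / (2 × 3.5 × 10^-9) = 43.91 million years.

43.91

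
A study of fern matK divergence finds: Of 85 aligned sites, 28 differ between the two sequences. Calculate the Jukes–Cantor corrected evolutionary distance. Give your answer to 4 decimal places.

p = 28/85 ≈ 0.329412.
d = −(3/4) ln(1 − 4p/3) = −0.75 ln(1 − 0.439216) = −0.75 ln(0.560784)
  = −0.75 × (-0.578419) = 0.433814 substitutions/site.

0.4338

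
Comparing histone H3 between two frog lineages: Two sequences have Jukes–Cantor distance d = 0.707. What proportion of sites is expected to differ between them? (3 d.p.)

0.458

p = (3/4)(1 − e^(−4d/3)) = 0.75 × (1 − e^(-0.942667)) = 0.75 × (1 − 0.389587) = 0.457810.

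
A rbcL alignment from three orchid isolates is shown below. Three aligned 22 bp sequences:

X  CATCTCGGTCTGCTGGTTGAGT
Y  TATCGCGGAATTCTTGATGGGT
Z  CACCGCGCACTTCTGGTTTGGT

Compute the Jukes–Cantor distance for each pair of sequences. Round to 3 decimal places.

X–Y: 8/22 sites differ → p ≈ 0.363636, d = −0.75 ln(1 − 0.484848) = 0.497470 ≈ 0.497.
X–Z: 7/22 sites differ → p ≈ 0.318182, d = −0.75 ln(1 − 0.424243) = 0.414052 ≈ 0.414.
Y–Z: 7/22 sites differ → p ≈ 0.318182, d = −0.75 ln(1 − 0.424243) = 0.414052 ≈ 0.414.

d(X,Y) = 0.497, d(X,Z) = 0.414, d(Y,Z) = 0.414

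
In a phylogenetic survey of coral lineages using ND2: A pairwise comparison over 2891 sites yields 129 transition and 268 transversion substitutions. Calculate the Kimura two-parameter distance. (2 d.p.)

0.15

P = 129/2891 ≈ 0.044621 and Q = 268/2891 ≈ 0.092701.
Under the Kimura two-parameter model, d = −½ ln(1 − 2P − Q) − ¼ ln(1 − 2Q).
1 − 2P − Q = 0.818057, giving −½ ln(0.818057) = 0.100412.
1 − 2Q = 0.814598, giving −¼ ln(0.814598) = 0.051265.
d = 0.100412 + 0.051265 = 0.151677.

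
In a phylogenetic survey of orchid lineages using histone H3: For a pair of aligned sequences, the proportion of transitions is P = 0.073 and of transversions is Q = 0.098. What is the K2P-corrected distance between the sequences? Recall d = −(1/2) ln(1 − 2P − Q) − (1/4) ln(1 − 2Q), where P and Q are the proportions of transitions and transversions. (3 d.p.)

Under the Kimura two-parameter model, d = −½ ln(1 − 2P − Q) − ¼ ln(1 − 2Q).
1 − 2P − Q = 0.756, giving −½ ln(0.756) = 0.139857.
1 − 2Q = 0.804, giving −¼ ln(0.804) = 0.054539.
d = 0.139857 + 0.054539 = 0.194396.

0.194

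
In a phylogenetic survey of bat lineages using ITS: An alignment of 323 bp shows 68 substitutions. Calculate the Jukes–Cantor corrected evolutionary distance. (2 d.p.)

p = 68/323 ≈ 0.210526.
d = −(3/4) ln(1 − 4p/3) = −0.75 ln(1 − 0.280701) = −0.75 ln(0.719299)
  = −0.75 × (-0.329478) = 0.247109 substitutions/site.

0.25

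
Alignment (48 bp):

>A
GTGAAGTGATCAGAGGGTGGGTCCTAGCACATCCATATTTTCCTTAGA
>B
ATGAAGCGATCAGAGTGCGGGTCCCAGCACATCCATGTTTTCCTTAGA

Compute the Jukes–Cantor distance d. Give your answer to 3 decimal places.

0.137

The sequences differ at 6 of 48 sites (1, 7, 16, 18, 25, 37), so p = 6/48 = 0.125.
d = −(3/4) ln(1 − 4p/3) = −0.75 ln(1 − 0.166667) = −0.75 ln(0.833333)
  = −0.75 × (-0.182322) = 0.136742 substitutions/site.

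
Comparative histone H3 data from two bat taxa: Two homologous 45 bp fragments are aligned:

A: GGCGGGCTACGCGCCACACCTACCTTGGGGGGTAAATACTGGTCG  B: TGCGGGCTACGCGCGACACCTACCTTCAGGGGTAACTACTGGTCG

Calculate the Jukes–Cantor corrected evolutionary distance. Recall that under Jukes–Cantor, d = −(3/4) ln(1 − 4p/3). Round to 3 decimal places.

0.120

The sequences differ at 5 of 45 sites (1, 15, 27, 28, 36), so p = 5/45 ≈ 0.111111.
d = −(3/4) ln(1 − 4p/3) = −0.75 ln(1 − 0.148148) = −0.75 ln(0.851852)
  = −0.75 × (-0.160342) = 0.120257 substitutions/site.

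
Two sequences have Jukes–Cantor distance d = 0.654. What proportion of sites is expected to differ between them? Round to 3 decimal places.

0.436

p = (3/4)(1 − e^(−4d/3)) = 0.75 × (1 − e^(-0.872)) = 0.75 × (1 − 0.418114) = 0.436415.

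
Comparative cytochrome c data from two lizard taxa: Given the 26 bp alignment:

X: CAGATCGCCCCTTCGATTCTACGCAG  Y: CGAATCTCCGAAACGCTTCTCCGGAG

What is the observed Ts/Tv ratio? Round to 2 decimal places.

0.25

Transitions are A↔G and C↔T; transversions are all other mismatches.
Transitions: 2. Transversions: 8.
R = 2/8 = 0.25.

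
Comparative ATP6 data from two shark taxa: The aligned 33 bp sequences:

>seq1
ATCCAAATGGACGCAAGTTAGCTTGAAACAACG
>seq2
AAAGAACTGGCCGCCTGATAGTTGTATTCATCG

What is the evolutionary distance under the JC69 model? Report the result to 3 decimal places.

The sequences differ at 14 of 33 sites, so p = 14/33 ≈ 0.424242.
d = −(3/4) ln(1 − 4p/3) = −0.75 ln(1 − 0.565656) = −0.75 ln(0.434344)
  = −0.75 × (-0.833918) = 0.625439 substitutions/site.

0.625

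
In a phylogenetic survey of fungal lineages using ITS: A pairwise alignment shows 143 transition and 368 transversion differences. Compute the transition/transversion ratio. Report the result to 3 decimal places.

R = 143/368 = 0.388586… ≈ 0.389 (to 3 d.p.).

0.389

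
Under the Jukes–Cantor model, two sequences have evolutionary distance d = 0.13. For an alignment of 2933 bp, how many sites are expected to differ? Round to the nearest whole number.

Invert JC69: p = (3/4)(1 − e^(−4d/3)) = 0.75 × (1 − e^(-0.173333)) = 0.75 × (1 − 0.840858) = 0.119357.
Expected differing sites = pL ≈ 0.119357 × 2933 = 350.074081 ≈ 350.

350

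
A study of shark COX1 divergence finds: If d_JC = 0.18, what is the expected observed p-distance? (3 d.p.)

0.160

p = (3/4)(1 − e^(−4d/3)) = 0.75 × (1 − e^(-0.24)) = 0.75 × (1 − 0.786628) = 0.160029.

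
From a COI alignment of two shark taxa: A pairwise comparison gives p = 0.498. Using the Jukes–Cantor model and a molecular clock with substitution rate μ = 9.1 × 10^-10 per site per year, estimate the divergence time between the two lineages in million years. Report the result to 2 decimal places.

d = −(3/4) ln(1 − 4p/3) = −0.75 ln(1 − 0.664) = −0.75 ln(0.336)
  = −0.75 × (-1.090644) = 0.817983 substitutions/site.
Under a molecular clock d = 2μt, so t = d/(2μ) = 0.817983 / (2 × 9.1 × 10^-10) = 449.44 million years.

449.44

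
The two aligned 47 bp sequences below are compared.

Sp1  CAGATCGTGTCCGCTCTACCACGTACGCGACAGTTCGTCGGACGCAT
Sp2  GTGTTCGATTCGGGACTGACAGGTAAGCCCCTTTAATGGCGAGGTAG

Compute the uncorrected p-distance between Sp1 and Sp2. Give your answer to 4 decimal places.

The sequences differ at 25 of 47 positions.
p = 25/47 = 0.531914… ≈ 0.5319 (to 4 d.p.).

0.5319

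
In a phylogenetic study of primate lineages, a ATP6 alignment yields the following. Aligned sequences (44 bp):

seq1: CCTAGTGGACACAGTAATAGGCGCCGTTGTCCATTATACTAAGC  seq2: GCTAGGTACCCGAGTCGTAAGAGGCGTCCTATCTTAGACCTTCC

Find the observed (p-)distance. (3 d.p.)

The sequences differ at 22 of 44 positions.
p = 22/44 = 0.500.

0.500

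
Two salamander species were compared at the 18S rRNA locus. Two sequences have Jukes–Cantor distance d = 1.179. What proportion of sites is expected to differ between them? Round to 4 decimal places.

0.5943

p = (3/4)(1 − e^(−4d/3)) = 0.75 × (1 − e^(-1.572)) = 0.75 × (1 − 0.207630) = 0.594278.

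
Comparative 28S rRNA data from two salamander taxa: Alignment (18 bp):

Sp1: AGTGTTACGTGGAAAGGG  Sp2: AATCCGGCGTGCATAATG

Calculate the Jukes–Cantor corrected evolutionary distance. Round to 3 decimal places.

0.824

The sequences differ at 9 of 18 sites (2, 4, 5, 6, 7, 12, 14, 16, 17), so p = 9/18 = 0.5.
d = −(3/4) ln(1 − 4p/3) = −0.75 ln(1 − 0.666667) = −0.75 ln(0.333333)
  = −0.75 × (-1.098613) = 0.823960 substitutions/site.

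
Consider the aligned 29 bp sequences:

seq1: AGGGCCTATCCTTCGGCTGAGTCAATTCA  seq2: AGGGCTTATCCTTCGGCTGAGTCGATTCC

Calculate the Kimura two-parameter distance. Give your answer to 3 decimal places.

Of 29 sites, 2 differences are transitions and 1 are transversions, so P = 2/29 ≈ 0.068966 and Q = 1/29 ≈ 0.034483.
Under the Kimura two-parameter model, d = −½ ln(1 − 2P − Q) − ¼ ln(1 − 2Q).
1 − 2P − Q = 0.827585, giving −½ ln(0.827585) = 0.094622.
1 − 2Q = 0.931034, giving −¼ ln(0.931034) = 0.017865.
d = 0.094622 + 0.017865 = 0.112487.

0.112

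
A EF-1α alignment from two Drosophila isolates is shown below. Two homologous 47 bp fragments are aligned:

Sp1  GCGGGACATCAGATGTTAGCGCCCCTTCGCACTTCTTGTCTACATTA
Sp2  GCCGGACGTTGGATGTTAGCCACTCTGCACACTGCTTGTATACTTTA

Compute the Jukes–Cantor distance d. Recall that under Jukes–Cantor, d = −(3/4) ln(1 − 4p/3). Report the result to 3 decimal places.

0.312

The sequences differ at 12 of 47 sites, so p = 12/47 ≈ 0.255319.
d = −(3/4) ln(1 − 4p/3) = −0.75 ln(1 − 0.340425) = −0.75 ln(0.659575)
  = −0.75 × (-0.416160) = 0.312120 substitutions/site.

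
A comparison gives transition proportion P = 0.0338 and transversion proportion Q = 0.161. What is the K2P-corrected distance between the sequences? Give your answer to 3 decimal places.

0.227

Under the Kimura two-parameter model, d = −½ ln(1 − 2P − Q) − ¼ ln(1 − 2Q).
1 − 2P − Q = 0.7714, giving −½ ln(0.7714) = 0.129774.
1 − 2Q = 0.678, giving −¼ ln(0.678) = 0.097152.
d = 0.129774 + 0.097152 = 0.226926.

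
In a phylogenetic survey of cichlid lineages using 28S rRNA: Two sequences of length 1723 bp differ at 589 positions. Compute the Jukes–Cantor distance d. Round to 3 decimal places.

0.456

p = 589/1723 ≈ 0.341846.
d = −(3/4) ln(1 − 4p/3) = −0.75 ln(1 − 0.455795) = −0.75 ln(0.544205)
  = −0.75 × (-0.608429) = 0.456322 substitutions/site.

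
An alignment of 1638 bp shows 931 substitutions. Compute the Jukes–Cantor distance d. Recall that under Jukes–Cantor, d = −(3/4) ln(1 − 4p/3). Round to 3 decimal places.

p = 931/1638 ≈ 0.568376.
d = −(3/4) ln(1 − 4p/3) = −0.75 ln(1 − 0.757835) = −0.75 ln(0.242165)
  = −0.75 × (-1.418136) = 1.063602 substitutions/site.

1.064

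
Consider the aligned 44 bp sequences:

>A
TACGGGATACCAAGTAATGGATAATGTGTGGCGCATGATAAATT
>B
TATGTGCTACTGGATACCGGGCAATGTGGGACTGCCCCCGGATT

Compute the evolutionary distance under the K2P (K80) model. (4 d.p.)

0.9250

Of 44 sites, 13 differences are transitions and 9 are transversions, so P = 13/44 ≈ 0.295455 and Q = 9/44 ≈ 0.204545.
Under the Kimura two-parameter model, d = −½ ln(1 − 2P − Q) − ¼ ln(1 − 2Q).
1 − 2P − Q = 0.204545, giving −½ ln(0.204545) = 0.793484.
1 − 2Q = 0.59091, giving −¼ ln(0.59091) = 0.131523.
d = 0.793484 + 0.131523 = 0.925007.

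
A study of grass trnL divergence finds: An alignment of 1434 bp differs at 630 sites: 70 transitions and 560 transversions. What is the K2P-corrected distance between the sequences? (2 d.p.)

P = 70/1434 ≈ 0.048815 and Q = 560/1434 ≈ 0.390516.
Under the Kimura two-parameter model, d = −½ ln(1 − 2P − Q) − ¼ ln(1 − 2Q).
1 − 2P − Q = 0.511854, giving −½ ln(0.511854) = 0.334858.
1 − 2Q = 0.218968, giving −¼ ln(0.218968) = 0.379707.
d = 0.334858 + 0.379707 = 0.714565.

0.71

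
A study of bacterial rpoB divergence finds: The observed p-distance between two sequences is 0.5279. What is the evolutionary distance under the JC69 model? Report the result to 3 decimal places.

0.913

d = −(3/4) ln(1 − 4p/3) = −0.75 ln(1 − 0.703867) = −0.75 ln(0.296133)
  = −0.75 × (-1.216947) = 0.912710 substitutions/site.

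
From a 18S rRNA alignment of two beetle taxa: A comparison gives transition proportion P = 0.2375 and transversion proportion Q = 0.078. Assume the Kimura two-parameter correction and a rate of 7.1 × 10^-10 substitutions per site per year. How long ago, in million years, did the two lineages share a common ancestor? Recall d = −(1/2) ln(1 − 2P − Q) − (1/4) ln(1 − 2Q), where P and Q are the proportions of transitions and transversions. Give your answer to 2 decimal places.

313.38

Under the Kimura two-parameter model, d = −½ ln(1 − 2P − Q) − ¼ ln(1 − 2Q).
1 − 2P − Q = 0.447, giving −½ ln(0.447) = 0.402598.
1 − 2Q = 0.844, giving −¼ ln(0.844) = 0.042401.
d = 0.402598 + 0.042401 = 0.444999.
Under a molecular clock d = 2μt, so t = d/(2μ) = 0.444999 / (2 × 7.1 × 10^-10) = 313.38 million years.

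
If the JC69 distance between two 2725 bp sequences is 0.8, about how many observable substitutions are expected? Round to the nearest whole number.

Invert JC69: p = (3/4)(1 − e^(−4d/3)) = 0.75 × (1 − e^(-1.066667)) = 0.75 × (1 − 0.344154) = 0.491885.
Expected differing sites = pL ≈ 0.491885 × 2725 = 1340.386625 ≈ 1340.

1340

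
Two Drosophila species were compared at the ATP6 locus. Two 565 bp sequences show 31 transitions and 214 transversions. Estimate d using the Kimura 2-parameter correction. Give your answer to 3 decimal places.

0.689

P = 31/565 ≈ 0.054867 and Q = 214/565 ≈ 0.378761.
Under the Kimura two-parameter model, d = −½ ln(1 − 2P − Q) − ¼ ln(1 − 2Q).
1 − 2P − Q = 0.511505, giving −½ ln(0.511505) = 0.335199.
1 − 2Q = 0.242478, giving −¼ ln(0.242478) = 0.354211.
d = 0.335199 + 0.354211 = 0.689410.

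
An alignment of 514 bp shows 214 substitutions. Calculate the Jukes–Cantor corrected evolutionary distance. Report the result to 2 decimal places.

0.61

p = 214/514 ≈ 0.416342.
d = −(3/4) ln(1 − 4p/3) = −0.75 ln(1 − 0.555123) = −0.75 ln(0.444877)
  = −0.75 × (-0.809957) = 0.607468 substitutions/site.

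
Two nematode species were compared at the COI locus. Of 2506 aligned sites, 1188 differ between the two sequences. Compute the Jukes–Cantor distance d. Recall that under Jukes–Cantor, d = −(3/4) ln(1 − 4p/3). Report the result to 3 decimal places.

0.750

p = 1188/2506 ≈ 0.474062.
d = −(3/4) ln(1 − 4p/3) = −0.75 ln(1 − 0.632083) = −0.75 ln(0.367917)
  = −0.75 × (-0.999898) = 0.749924 substitutions/site.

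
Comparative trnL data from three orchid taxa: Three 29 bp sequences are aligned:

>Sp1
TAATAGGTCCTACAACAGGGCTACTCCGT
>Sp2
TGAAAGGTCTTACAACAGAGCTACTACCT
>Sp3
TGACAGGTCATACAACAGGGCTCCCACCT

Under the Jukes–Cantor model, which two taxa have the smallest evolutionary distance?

Sp1–Sp2: 6/29 differ, p = 0.207, d = 0.242.
Sp1–Sp3: 7/29 differ, p = 0.241, d = 0.291.
Sp2–Sp3: 5/29 differ, p = 0.172, d = 0.196.
The smallest distance is between Sp2 and Sp3.

Sp2 and Sp3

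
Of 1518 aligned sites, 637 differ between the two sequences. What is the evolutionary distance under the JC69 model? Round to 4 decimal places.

0.6149

p = 637/1518 ≈ 0.419631.
d = −(3/4) ln(1 − 4p/3) = −0.75 ln(1 − 0.559508) = −0.75 ln(0.440492)
  = −0.75 × (-0.819863) = 0.614897 substitutions/site.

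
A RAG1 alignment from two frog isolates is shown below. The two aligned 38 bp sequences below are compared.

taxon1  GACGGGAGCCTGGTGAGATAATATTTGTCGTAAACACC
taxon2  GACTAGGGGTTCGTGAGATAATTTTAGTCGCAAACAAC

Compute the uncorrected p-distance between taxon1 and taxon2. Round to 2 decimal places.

The sequences differ at 10 of 38 positions (sites 4, 5, 7, 9, 10, 12, 23, 26, 31, 37).
p = 10/38 = 0.263157… ≈ 0.26 (to 2 d.p.).

0.26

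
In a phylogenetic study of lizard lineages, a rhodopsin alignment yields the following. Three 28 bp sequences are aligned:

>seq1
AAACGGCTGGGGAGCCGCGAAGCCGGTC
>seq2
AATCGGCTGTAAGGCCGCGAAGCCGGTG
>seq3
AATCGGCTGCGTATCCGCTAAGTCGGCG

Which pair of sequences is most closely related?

seq1–seq2: 6/28 differ, p = 0.214, d = 0.252.
seq1–seq3: 8/28 differ, p = 0.286, d = 0.360.
seq2–seq3: 8/28 differ, p = 0.286, d = 0.360.
The smallest distance is between seq1 and seq2.

seq1 and seq2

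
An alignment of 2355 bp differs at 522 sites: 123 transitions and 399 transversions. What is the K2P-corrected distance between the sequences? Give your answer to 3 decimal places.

0.263

P = 123/2355 ≈ 0.052229 and Q = 399/2355 ≈ 0.169427.
Under the Kimura two-parameter model, d = −½ ln(1 − 2P − Q) − ¼ ln(1 − 2Q).
1 − 2P − Q = 0.726115, giving −½ ln(0.726115) = 0.160023.
1 − 2Q = 0.661146, giving −¼ ln(0.661146) = 0.103445.
d = 0.160023 + 0.103445 = 0.263468.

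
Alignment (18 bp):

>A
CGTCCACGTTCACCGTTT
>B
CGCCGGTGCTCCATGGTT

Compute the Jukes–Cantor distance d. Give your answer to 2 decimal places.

The sequences differ at 9 of 18 sites (3, 5, 6, 7, 9, 12, 13, 14, 16), so p = 9/18 = 0.5.
d = −(3/4) ln(1 − 4p/3) = −0.75 ln(1 − 0.666667) = −0.75 ln(0.333333)
  = −0.75 × (-1.098613) = 0.823960 substitutions/site.

0.82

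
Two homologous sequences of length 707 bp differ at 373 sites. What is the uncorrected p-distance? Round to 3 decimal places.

0.528

p = 373/707 = 0.527581… ≈ 0.528 (to 3 d.p.).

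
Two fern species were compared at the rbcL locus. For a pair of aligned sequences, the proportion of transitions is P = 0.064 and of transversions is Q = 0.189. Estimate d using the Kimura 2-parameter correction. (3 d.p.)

0.309

Under the Kimura two-parameter model, d = −½ ln(1 − 2P − Q) − ¼ ln(1 − 2Q).
1 − 2P − Q = 0.683, giving −½ ln(0.683) = 0.190630.
1 − 2Q = 0.622, giving −¼ ln(0.622) = 0.118704.
d = 0.190630 + 0.118704 = 0.309334.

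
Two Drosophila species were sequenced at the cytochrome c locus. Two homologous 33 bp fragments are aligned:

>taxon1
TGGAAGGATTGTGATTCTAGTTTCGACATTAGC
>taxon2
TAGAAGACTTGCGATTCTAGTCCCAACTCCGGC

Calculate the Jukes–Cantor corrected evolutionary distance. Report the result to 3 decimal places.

0.441

The sequences differ at 11 of 33 sites, so p = 11/33 ≈ 0.333333.
d = −(3/4) ln(1 − 4p/3) = −0.75 ln(1 − 0.444444) = −0.75 ln(0.555556)
  = −0.75 × (-0.587786) = 0.440840 substitutions/site.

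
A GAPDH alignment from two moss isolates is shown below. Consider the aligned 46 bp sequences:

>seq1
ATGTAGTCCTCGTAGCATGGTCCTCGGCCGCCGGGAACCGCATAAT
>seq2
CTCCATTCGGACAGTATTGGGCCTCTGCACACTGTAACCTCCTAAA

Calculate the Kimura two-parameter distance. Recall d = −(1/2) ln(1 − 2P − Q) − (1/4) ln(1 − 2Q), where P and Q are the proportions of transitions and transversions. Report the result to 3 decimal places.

1.003

Of 46 sites, 2 differences are transitions and 21 are transversions, so P = 2/46 ≈ 0.043478 and Q = 21/46 ≈ 0.456522.
Under the Kimura two-parameter model, d = −½ ln(1 − 2P − Q) − ¼ ln(1 − 2Q).
1 − 2P − Q = 0.456522, giving −½ ln(0.456522) = 0.392059.
1 − 2Q = 0.086956, giving −¼ ln(0.086956) = 0.610588.
d = 0.392059 + 0.610588 = 1.002647.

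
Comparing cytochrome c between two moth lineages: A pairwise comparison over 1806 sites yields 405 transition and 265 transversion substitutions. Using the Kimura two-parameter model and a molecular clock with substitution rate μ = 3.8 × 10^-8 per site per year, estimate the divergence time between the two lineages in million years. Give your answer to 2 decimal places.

7.09

P = 405/1806 ≈ 0.224252 and Q = 265/1806 ≈ 0.146733.
Under the Kimura two-parameter model, d = −½ ln(1 − 2P − Q) − ¼ ln(1 − 2Q).
1 − 2P − Q = 0.404763, giving −½ ln(0.404763) = 0.452227.
1 − 2Q = 0.706534, giving −¼ ln(0.706534) = 0.086846.
d = 0.452227 + 0.086846 = 0.539073.
Under a molecular clock d = 2μt, so t = d/(2μ) = 0.539073 / (2 × 3.8 × 10^-8) = 7.09 million years.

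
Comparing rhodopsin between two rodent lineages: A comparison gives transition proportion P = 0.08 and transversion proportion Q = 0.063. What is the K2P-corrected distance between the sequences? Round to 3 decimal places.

0.160

Under the Kimura two-parameter model, d = −½ ln(1 − 2P − Q) − ¼ ln(1 − 2Q).
1 − 2P − Q = 0.777, giving −½ ln(0.777) = 0.126157.
1 − 2Q = 0.874, giving −¼ ln(0.874) = 0.033669.
d = 0.126157 + 0.033669 = 0.159826.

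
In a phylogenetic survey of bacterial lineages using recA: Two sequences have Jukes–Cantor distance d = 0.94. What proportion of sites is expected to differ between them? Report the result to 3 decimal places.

0.536

p = (3/4)(1 − e^(−4d/3)) = 0.75 × (1 − e^(-1.253333)) = 0.75 × (1 − 0.285551) = 0.535837.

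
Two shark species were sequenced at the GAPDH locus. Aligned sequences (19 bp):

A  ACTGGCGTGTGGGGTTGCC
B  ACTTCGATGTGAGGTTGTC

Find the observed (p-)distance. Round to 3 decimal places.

The sequences differ at 6 of 19 positions (sites 4, 5, 6, 7, 12, 18).
p = 6/19 = 0.315789… ≈ 0.316 (to 3 d.p.).

0.316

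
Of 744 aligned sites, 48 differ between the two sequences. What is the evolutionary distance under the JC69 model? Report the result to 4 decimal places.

0.0675

p = 48/744 ≈ 0.064516.
d = −(3/4) ln(1 − 4p/3) = −0.75 ln(1 − 0.086021) = −0.75 ln(0.913979)
  = −0.75 × (-0.089948) = 0.067461 substitutions/site.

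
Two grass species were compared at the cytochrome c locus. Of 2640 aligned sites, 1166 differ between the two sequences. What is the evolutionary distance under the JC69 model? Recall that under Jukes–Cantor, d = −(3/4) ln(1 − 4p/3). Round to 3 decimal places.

p = 1166/2640 ≈ 0.441667.
d = −(3/4) ln(1 − 4p/3) = −0.75 ln(1 − 0.588889) = −0.75 ln(0.411111)
  = −0.75 × (-0.888892) = 0.666669 substitutions/site.

0.667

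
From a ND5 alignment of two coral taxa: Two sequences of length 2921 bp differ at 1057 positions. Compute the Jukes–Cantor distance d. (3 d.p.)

0.494

p = 1057/2921 ≈ 0.361862.
d = −(3/4) ln(1 − 4p/3) = −0.75 ln(1 − 0.482483) = −0.75 ln(0.517517)
  = −0.75 × (-0.658713) = 0.494035 substitutions/site.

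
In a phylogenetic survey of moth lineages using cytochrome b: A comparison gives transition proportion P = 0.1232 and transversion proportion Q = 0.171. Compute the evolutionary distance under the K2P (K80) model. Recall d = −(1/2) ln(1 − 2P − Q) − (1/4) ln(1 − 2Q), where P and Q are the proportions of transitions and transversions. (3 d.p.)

Under the Kimura two-parameter model, d = −½ ln(1 − 2P − Q) − ¼ ln(1 − 2Q).
1 − 2P − Q = 0.5826, giving −½ ln(0.5826) = 0.270127.
1 − 2Q = 0.658, giving −¼ ln(0.658) = 0.104638.
d = 0.270127 + 0.104638 = 0.374765.

0.375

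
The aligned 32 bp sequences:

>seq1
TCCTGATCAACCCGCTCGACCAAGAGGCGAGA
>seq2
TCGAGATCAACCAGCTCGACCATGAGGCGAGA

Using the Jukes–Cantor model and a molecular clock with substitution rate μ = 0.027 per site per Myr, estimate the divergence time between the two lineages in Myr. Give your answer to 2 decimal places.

2.53

The sequences differ at 4 of 32 sites (3, 4, 13, 23), so p = 4/32 = 0.125.
d = −(3/4) ln(1 − 4p/3) = −0.75 ln(1 − 0.166667) = −0.75 ln(0.833333)
  = −0.75 × (-0.182322) = 0.136742 substitutions/site.
Under a molecular clock d = 2μt, so t = d/(2μ) = 0.136742 / (2 × 0.027) = 2.53 Myr.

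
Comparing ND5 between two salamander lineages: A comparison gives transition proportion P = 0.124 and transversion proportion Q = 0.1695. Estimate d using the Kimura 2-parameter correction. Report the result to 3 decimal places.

0.374

Under the Kimura two-parameter model, d = −½ ln(1 − 2P − Q) − ¼ ln(1 − 2Q).
1 − 2P − Q = 0.5825, giving −½ ln(0.5825) = 0.270213.
1 − 2Q = 0.661, giving −¼ ln(0.661) = 0.103500.
d = 0.270213 + 0.103500 = 0.373713.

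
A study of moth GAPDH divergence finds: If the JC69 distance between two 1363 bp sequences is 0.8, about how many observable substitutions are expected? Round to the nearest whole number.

670

Invert JC69: p = (3/4)(1 − e^(−4d/3)) = 0.75 × (1 − e^(-1.066667)) = 0.75 × (1 − 0.344154) = 0.491885.
Expected differing sites = pL ≈ 0.491885 × 1363 = 670.439255 ≈ 670.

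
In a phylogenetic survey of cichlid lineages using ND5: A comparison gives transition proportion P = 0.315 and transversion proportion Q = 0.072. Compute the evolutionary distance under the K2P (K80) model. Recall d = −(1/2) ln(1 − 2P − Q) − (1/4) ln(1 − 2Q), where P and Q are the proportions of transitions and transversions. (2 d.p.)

Under the Kimura two-parameter model, d = −½ ln(1 − 2P − Q) − ¼ ln(1 − 2Q).
1 − 2P − Q = 0.298, giving −½ ln(0.298) = 0.605331.
1 − 2Q = 0.856, giving −¼ ln(0.856) = 0.038871.
d = 0.605331 + 0.038871 = 0.644202.

0.64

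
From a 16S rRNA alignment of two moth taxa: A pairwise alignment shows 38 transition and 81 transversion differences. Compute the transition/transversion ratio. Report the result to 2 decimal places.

R = 38/81 = 0.469135… ≈ 0.47 (to 2 d.p.).

0.47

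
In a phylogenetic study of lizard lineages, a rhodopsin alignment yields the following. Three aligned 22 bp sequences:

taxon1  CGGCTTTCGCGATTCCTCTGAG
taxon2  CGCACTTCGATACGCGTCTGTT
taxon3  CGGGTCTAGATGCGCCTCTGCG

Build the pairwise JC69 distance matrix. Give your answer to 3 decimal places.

d(taxon1,taxon2) = 0.699, d(taxon1,taxon3) = 0.591, d(taxon2,taxon3) = 0.591

taxon1–taxon2: 10/22 sites differ → p ≈ 0.454545, d = −0.75 ln(1 − 0.60606) = 0.698667 ≈ 0.699.
taxon1–taxon3: 9/22 sites differ → p ≈ 0.409091, d = −0.75 ln(1 − 0.545455) = 0.591344 ≈ 0.591.
taxon2–taxon3: 9/22 sites differ → p ≈ 0.409091, d = −0.75 ln(1 − 0.545455) = 0.591344 ≈ 0.591.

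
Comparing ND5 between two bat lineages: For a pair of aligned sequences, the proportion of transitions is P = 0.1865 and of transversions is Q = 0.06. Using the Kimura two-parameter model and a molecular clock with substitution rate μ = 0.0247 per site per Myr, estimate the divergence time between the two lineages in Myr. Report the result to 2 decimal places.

6.39

Under the Kimura two-parameter model, d = −½ ln(1 − 2P − Q) − ¼ ln(1 − 2Q).
1 − 2P − Q = 0.567, giving −½ ln(0.567) = 0.283698.
1 − 2Q = 0.88, giving −¼ ln(0.88) = 0.031958.
d = 0.283698 + 0.031958 = 0.315656.
Under a molecular clock d = 2μt, so t = d/(2μ) = 0.315656 / (2 × 0.0247) = 6.39 Myr.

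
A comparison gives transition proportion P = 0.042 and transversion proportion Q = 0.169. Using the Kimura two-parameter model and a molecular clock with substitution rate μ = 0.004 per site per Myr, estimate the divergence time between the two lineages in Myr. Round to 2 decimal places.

Under the Kimura two-parameter model, d = −½ ln(1 − 2P − Q) − ¼ ln(1 − 2Q).
1 − 2P − Q = 0.747, giving −½ ln(0.747) = 0.145845.
1 − 2Q = 0.662, giving −¼ ln(0.662) = 0.103122.
d = 0.145845 + 0.103122 = 0.248967.
Under a molecular clock d = 2μt, so t = d/(2μ) = 0.248967 / (2 × 0.004) = 31.12 Myr.

31.12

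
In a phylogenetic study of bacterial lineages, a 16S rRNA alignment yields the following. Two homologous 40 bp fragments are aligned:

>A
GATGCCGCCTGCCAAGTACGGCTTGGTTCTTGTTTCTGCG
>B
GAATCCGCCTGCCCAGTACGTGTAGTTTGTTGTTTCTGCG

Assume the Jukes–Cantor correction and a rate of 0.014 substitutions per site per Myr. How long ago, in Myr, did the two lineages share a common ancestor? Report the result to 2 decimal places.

8.31

The sequences differ at 8 of 40 sites (3, 4, 14, 21, 22, 24, 26, 29), so p = 8/40 = 0.2.
d = −(3/4) ln(1 − 4p/3) = −0.75 ln(1 − 0.266667) = −0.75 ln(0.733333)
  = −0.75 × (-0.310155) = 0.232616 substitutions/site.
Under a molecular clock d = 2μt, so t = d/(2μ) = 0.232616 / (2 × 0.014) = 8.31 Myr.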